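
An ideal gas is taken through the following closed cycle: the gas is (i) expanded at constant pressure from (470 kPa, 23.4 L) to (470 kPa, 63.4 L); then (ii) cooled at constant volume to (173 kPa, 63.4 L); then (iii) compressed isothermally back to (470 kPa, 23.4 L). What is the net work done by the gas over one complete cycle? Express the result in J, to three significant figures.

Leg (i): W = PΔV = (470)(63.4 − 23.4) = 18800 J.
Leg (ii): W = 0.
Leg (iii): W = PᵢVᵢ ln(V_f/Vᵢ) = (10968) ln(23.4/63.4) = -10932 J.
W_net = 18800 − 10932 = 7868 J.

W_net ≈ 7870 J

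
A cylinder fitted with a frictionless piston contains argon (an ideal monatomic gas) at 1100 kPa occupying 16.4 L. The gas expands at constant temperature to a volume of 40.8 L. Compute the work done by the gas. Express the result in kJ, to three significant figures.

Isothermal: W = nRT ln(V₂/V₁) = P₁V₁ ln(V₂/V₁).
P₁V₁ = (1100 kPa)(16.4 L) = 18040 J.
W = 18040 × ln(40.8/16.4) = 18040 × 0.9114
W_by_gas = 16442 J.

W ≈ 16.4 kJ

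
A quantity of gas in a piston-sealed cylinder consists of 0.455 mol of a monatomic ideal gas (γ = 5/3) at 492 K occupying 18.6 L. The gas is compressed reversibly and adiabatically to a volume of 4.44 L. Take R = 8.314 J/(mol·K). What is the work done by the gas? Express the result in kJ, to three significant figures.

Adiabatic: TV^(γ−1) = const with γ = 5/3.
T₂ = T₁ (V₁/V₂)^(γ−1) = 492 × (18.6/4.44)^0.667 = 492 × 2.599 = 1279 K.
W_by = nCᵥ(T₁ − T₂) = (0.455)(12.47)(492 − 1279) = -4463 J.

W ≈ -4.46 kJ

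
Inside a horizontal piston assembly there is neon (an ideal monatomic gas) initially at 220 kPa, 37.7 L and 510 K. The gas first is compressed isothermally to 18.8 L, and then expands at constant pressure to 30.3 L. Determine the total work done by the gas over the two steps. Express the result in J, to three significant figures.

W_total ≈ -698 J

Step 1 (isothermal): W = P₁V₁ ln(V₂/V₁) = (8294) ln(18.8/37.7) = -5771 J.
After step 1: P = 441.2 kPa, V = 18.8 L, T = 510 K.
Step 2 (isobaric): W = PΔV = (441.2 kPa)(30.3 − 18.8 L) = 5073 J.
W_total = -5771 + 5073 = -697.5 J.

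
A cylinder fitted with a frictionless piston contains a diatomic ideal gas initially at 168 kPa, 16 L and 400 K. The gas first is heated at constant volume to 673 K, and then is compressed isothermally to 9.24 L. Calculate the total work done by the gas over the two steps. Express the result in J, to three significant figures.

W_total ≈ -2480 J

Step 1 (isochoric): W = 0 (constant volume).
After step 1: P = 282.7 kPa (V unchanged).
Step 2 (isothermal): W = P₁V₁ ln(V₂/V₁) = (4523) ln(9.24/16) = -2483 J.
W_total = 0 − 2483 = -2483 J.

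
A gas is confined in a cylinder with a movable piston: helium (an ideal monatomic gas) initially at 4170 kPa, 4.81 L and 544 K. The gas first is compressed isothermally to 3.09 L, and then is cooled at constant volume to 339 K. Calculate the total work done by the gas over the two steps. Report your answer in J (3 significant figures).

W_total ≈ -8880 J

Step 1 (isothermal): W = P₁V₁ ln(V₂/V₁) = (20058) ln(3.09/4.81) = -8876 J.
Step 2 (isochoric): W = 0 (constant volume).
W_total = -8876 + 0 = -8876 J.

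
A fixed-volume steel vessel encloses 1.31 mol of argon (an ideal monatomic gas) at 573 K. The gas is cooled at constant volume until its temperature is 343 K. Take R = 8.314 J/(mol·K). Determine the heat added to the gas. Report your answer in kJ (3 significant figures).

Q ≈ -3.76 kJ

Constant volume ⇒ W = 0, so Q = ΔU = nCᵥΔT with Cᵥ = 3R/2 = 12.47 J/(mol·K).
ΔU = (1.31)(12.47)(343 − 573) = -3758 J.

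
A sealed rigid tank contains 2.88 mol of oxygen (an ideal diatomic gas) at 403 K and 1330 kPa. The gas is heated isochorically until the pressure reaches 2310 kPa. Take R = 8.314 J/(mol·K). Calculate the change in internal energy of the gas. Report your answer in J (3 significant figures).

Constant volume ⇒ W = 0, so Q = ΔU = nCᵥΔT with Cᵥ = 5R/2 = 20.79 J/(mol·K).
At constant V, T₂/T₁ = P₂/P₁ ⇒ ΔT = T₁(P₂/P₁ − 1) = 403·(2310/1330 − 1) = 296.9 K.
ΔU = (2.88)(20.79)(296.9) = 17776 J.

ΔU ≈ 17800 J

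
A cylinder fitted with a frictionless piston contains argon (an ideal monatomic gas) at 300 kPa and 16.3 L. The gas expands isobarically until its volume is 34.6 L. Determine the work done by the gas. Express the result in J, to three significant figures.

W ≈ 5490 J

Isobaric: W = P ΔV.
W = (300 kPa)(34.6 − 16.3 L) = (300)(18.3) = 5490 J.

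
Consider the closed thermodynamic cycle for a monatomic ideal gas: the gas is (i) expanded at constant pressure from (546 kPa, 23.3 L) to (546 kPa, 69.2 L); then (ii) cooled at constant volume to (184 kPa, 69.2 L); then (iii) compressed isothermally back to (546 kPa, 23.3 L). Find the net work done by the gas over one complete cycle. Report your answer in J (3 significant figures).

W_net ≈ 11200 J

Leg (i): W = PΔV = (546)(69.2 − 23.3) = 25061 J.
Leg (ii): W = 0.
Leg (iii): W = PᵢVᵢ ln(V_f/Vᵢ) = (12733) ln(23.3/69.2) = -13860 J.
W_net = 25061 − 13860 = 11201 J.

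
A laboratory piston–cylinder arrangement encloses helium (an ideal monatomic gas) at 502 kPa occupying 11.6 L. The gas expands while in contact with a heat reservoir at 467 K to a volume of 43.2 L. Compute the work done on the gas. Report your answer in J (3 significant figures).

W ≈ -7660 J

Isothermal: W = nRT ln(V₂/V₁) = P₁V₁ ln(V₂/V₁).
P₁V₁ = (502 kPa)(11.6 L) = 5823 J.
W = 5823 × ln(43.2/11.6) = 5823 × 1.315
W_by_gas = 7657 J; work on gas = −W_by = -7657 J.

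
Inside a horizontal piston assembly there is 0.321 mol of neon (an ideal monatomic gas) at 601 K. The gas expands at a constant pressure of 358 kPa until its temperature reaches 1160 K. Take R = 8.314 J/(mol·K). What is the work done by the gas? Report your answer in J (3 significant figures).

Isobaric: W = P ΔV = nR ΔT.
W = (0.321)(8.314)(1160 − 601) = 1492 J.

W ≈ 1490 J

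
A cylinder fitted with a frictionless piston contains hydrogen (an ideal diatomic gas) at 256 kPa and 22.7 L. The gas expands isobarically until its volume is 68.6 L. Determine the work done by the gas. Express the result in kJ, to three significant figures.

W ≈ 11.8 kJ

Isobaric: W = P ΔV.
W = (256 kPa)(68.6 − 22.7 L) = (256)(45.9) = 11750 J.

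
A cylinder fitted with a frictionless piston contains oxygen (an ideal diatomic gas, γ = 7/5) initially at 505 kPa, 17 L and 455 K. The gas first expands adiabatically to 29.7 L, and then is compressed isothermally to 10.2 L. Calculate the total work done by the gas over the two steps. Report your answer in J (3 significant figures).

Step 1 (adiabatic): W = (P₁V₁ − P₂V₂)/(γ−1) = (8585 − 6868)/0.4 = 4293 J.
After step 1: P = 231.2 kPa, V = 29.7 L, T = 364 K.
Step 2 (isothermal): W = P₁V₁ ln(V₂/V₁) = (6868) ln(10.2/29.7) = -7340 J.
W_total = 4293 − 7340 = -3047 J.

W_total ≈ -3050 J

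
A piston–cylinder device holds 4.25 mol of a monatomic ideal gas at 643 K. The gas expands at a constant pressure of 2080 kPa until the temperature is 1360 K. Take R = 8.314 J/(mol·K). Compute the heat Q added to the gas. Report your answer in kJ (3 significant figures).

Q ≈ 63.3 kJ

Isobaric: W = nRΔT = (4.25)(8.314)(717) = 25335 J.
ΔU = nCᵥΔT with Cᵥ = 3R/2: ΔU = (4.25)(12.47)(717) = 38002 J.
Q = ΔU + W = 38002 + 25335 = 63337 J.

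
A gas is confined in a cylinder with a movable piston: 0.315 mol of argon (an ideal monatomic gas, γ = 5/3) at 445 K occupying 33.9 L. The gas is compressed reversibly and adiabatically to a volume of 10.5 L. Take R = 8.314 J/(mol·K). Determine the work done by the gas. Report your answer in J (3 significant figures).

Adiabatic: TV^(γ−1) = const with γ = 5/3.
T₂ = T₁ (V₁/V₂)^(γ−1) = 445 × (33.9/10.5)^0.667 = 445 × 2.184 = 972.1 K.
W_by = nCᵥ(T₁ − T₂) = (0.315)(12.47)(445 − 972.1) = -2071 J.

W ≈ -2070 J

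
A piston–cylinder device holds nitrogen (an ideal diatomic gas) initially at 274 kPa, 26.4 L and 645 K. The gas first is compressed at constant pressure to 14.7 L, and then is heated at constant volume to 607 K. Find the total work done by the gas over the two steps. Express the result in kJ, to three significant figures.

W_total ≈ -3.21 kJ

Step 1 (isobaric): W = PΔV = (274 kPa)(14.7 − 26.4 L) = -3206 J.
Step 2 (isochoric): W = 0 (constant volume).
W_total = -3206 + 0 = -3206 J.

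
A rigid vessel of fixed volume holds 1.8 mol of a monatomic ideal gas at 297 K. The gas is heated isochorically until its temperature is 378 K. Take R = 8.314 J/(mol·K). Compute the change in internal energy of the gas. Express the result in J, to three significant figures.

Constant volume ⇒ W = 0, so Q = ΔU = nCᵥΔT with Cᵥ = 3R/2 = 12.47 J/(mol·K).
ΔU = (1.8)(12.47)(378 − 297) = 1818 J.

ΔU ≈ 1820 J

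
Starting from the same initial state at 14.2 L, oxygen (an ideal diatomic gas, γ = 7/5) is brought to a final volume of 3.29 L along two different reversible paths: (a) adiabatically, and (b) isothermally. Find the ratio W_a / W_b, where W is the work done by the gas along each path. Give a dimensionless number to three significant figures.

Path (a) adiabatic: W = P₁V₁(1 − (V₁/V₂)^(γ−1))/(γ−1) → W_a/(P₁V₁) = -1.987.
Path (b) isothermal: W = P₁V₁ ln(V₂/V₁) → W_b/(P₁V₁) = -1.462.
W_a / W_b = -1.987 / -1.462 = 1.359.

W_a / W_b ≈ 1.36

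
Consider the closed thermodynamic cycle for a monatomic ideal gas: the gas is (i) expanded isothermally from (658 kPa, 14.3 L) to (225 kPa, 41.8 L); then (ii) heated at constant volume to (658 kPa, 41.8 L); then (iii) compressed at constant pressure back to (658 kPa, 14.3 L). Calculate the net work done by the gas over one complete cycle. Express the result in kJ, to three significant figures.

W_net ≈ -8.00 kJ

Leg (i): W = PᵢVᵢ ln(V_f/Vᵢ) = (9409) ln(41.8/14.3) = 10093 J.
Leg (ii): W = 0.
Leg (iii): W = PΔV = (658)(14.3 − 41.8) = -18095 J.
W_net = 10093 − 18095 = -8002 J.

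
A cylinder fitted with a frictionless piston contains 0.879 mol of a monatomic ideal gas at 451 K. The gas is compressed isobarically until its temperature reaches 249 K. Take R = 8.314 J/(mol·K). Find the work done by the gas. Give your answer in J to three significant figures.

W ≈ -1480 J

Isobaric: W = P ΔV = nR ΔT.
W = (0.879)(8.314)(249 − 451) = -1476 J.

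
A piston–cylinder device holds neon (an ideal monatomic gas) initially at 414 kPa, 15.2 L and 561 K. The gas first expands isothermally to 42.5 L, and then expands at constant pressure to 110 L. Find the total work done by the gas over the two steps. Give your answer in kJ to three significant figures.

Step 1 (isothermal): W = P₁V₁ ln(V₂/V₁) = (6293) ln(42.5/15.2) = 6470 J.
After step 1: P = 148.1 kPa, V = 42.5 L, T = 561 K.
Step 2 (isobaric): W = PΔV = (148.1 kPa)(110 − 42.5 L) = 9994 J.
W_total = 6470 + 9994 = 16465 J.

W_total ≈ 16.5 kJ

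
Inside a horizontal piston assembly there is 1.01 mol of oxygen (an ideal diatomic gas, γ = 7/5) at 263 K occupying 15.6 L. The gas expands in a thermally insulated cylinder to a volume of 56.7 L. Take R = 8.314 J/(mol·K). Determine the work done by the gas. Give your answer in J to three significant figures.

W ≈ 2230 J

Adiabatic: TV^(γ−1) = const with γ = 7/5.
T₂ = T₁ (V₁/V₂)^(γ−1) = 263 × (15.6/56.7)^0.4 = 263 × 0.5968 = 157 K.
W_by = nCᵥ(T₁ − T₂) = (1.01)(20.79)(263 − 157) = 2226 J.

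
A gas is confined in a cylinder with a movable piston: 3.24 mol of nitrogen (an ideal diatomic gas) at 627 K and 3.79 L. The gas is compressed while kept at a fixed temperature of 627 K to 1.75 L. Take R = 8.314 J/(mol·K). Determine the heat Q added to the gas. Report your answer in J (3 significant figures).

Isothermal ⇒ ΔU = 0, so Q = W = nRT ln(V₂/V₁).
Q = (3.24)(8.314)(627) ln(1.75/3.79) = 16890 × -0.7728 = -13052 J.

Q ≈ -13100 J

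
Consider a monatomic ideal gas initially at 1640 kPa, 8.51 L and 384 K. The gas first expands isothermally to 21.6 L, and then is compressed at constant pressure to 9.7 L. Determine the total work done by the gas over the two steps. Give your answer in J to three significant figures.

Step 1 (isothermal): W = P₁V₁ ln(V₂/V₁) = (13956) ln(21.6/8.51) = 13000 J.
After step 1: P = 646.1 kPa, V = 21.6 L, T = 384 K.
Step 2 (isobaric): W = PΔV = (646.1 kPa)(9.7 − 21.6 L) = -7689 J.
W_total = 13000 − 7689 = 5311 J.

W_total ≈ 5310 J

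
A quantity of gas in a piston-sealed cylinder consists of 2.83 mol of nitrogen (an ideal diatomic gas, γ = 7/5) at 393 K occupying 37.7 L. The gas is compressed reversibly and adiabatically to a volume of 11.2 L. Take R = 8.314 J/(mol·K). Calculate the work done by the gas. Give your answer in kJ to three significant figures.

W ≈ -14.4 kJ

Adiabatic: TV^(γ−1) = const with γ = 7/5.
T₂ = T₁ (V₁/V₂)^(γ−1) = 393 × (37.7/11.2)^0.4 = 393 × 1.625 = 638.6 K.
W_by = nCᵥ(T₁ − T₂) = (2.83)(20.79)(393 − 638.6) = -14448 J.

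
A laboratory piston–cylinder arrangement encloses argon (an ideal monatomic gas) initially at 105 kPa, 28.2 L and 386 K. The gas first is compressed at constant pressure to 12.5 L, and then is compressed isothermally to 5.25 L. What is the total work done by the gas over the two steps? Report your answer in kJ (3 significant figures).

Step 1 (isobaric): W = PΔV = (105 kPa)(12.5 − 28.2 L) = -1648 J.
After step 1: P = 105 kPa, V = 12.5 L, T = 171.1 K.
Step 2 (isothermal): W = P₁V₁ ln(V₂/V₁) = (1312) ln(5.25/12.5) = -1139 J.
W_total = -1648 − 1139 = -2787 J.

W_total ≈ -2.79 kJ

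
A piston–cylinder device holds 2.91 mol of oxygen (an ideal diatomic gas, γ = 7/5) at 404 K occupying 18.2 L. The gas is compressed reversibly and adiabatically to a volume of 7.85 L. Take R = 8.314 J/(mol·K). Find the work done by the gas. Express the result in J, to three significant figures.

W ≈ -9770 J

Adiabatic: TV^(γ−1) = const with γ = 7/5.
T₂ = T₁ (V₁/V₂)^(γ−1) = 404 × (18.2/7.85)^0.4 = 404 × 1.4 = 565.5 K.
W_by = nCᵥ(T₁ − T₂) = (2.91)(20.79)(404 − 565.5) = -9771 J.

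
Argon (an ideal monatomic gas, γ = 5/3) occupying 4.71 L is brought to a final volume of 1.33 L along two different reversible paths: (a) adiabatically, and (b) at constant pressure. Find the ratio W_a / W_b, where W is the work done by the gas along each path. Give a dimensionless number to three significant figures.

Path (a) adiabatic: W = P₁V₁(1 − (V₁/V₂)^(γ−1))/(γ−1) → W_a/(P₁V₁) = -1.985.
Path (b) isobaric: W = P₁(V₂ − V₁) → W_b/(P₁V₁) = -0.7176.
W_a / W_b = -1.985 / -0.7176 = 2.766.

W_a / W_b ≈ 2.77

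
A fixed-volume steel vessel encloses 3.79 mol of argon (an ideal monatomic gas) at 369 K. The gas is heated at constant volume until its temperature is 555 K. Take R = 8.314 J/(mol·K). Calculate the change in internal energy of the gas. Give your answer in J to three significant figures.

Constant volume ⇒ W = 0, so Q = ΔU = nCᵥΔT with Cᵥ = 3R/2 = 12.47 J/(mol·K).
ΔU = (3.79)(12.47)(555 − 369) = 8791 J.

ΔU ≈ 8790 J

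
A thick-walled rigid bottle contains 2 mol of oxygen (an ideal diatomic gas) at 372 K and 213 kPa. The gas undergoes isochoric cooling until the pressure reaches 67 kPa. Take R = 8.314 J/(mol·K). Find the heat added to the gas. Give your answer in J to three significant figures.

Constant volume ⇒ W = 0, so Q = ΔU = nCᵥΔT with Cᵥ = 5R/2 = 20.79 J/(mol·K).
At constant V, T₂/T₁ = P₂/P₁ ⇒ ΔT = T₁(P₂/P₁ − 1) = 372·(67/213 − 1) = -255 K.
ΔU = (2)(20.79)(-255) = -10600 J.

Q ≈ -10600 J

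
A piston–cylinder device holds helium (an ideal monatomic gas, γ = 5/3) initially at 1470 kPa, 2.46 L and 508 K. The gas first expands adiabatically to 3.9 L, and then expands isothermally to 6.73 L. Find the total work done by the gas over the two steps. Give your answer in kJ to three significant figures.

Step 1 (adiabatic): W = (P₁V₁ − P₂V₂)/(γ−1) = (3616 − 2660)/0.667 = 1435 J.
After step 1: P = 682 kPa, V = 3.9 L, T = 373.6 K.
Step 2 (isothermal): W = P₁V₁ ln(V₂/V₁) = (2660) ln(6.73/3.9) = 1451 J.
W_total = 1435 + 1451 = 2886 J.

W_total ≈ 2.89 kJ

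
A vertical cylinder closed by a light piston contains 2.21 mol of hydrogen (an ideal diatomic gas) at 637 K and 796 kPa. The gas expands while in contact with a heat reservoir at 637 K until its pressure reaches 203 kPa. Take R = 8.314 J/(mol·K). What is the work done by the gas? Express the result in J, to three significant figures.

W ≈ 16000 J

Isothermal process: W = nRT ln(V₂/V₁) = nRT ln(P₁/P₂).
W = (2.21)(8.314)(637) × ln(796/203)
  = 11704 × ln(3.921) = 11704 × 1.366
W_by_gas = 15993 J.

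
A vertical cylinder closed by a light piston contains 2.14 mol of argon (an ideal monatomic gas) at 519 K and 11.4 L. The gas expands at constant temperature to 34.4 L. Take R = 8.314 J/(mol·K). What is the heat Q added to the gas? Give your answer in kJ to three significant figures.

Q ≈ 10.2 kJ

Isothermal ⇒ ΔU = 0, so Q = W = nRT ln(V₂/V₁).
Q = (2.14)(8.314)(519) ln(34.4/11.4) = 9234 × 1.104 = 10198 J.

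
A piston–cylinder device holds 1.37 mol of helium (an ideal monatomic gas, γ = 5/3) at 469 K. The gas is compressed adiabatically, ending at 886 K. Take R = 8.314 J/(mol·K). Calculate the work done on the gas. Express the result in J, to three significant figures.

W ≈ 7120 J

Adiabatic ⇒ Q = 0, so W_by = −ΔU = nCᵥ(T₁ − T₂).
Cᵥ = 3R/2 = 12.47 J/(mol·K).
W = (1.37)(12.47)(469 − 886) = -7125 J.
Work on gas = −W_by = 7125 J.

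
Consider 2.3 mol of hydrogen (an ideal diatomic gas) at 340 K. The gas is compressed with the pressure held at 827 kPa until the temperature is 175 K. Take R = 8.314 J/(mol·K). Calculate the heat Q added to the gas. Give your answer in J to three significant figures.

Isobaric: W = nRΔT = (2.3)(8.314)(-165) = -3155 J.
ΔU = nCᵥΔT with Cᵥ = 5R/2: ΔU = (2.3)(20.79)(-165) = -7888 J.
Q = ΔU + W = -7888 − 3155 = -11043 J.

Q ≈ -11000 J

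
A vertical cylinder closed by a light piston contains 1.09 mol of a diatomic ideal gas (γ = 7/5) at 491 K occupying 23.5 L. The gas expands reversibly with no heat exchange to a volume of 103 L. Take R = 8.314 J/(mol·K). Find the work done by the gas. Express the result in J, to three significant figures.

Adiabatic: TV^(γ−1) = const with γ = 7/5.
T₂ = T₁ (V₁/V₂)^(γ−1) = 491 × (23.5/103)^0.4 = 491 × 0.5537 = 271.9 K.
W_by = nCᵥ(T₁ − T₂) = (1.09)(20.79)(491 − 271.9) = 4964 J.

W ≈ 4960 J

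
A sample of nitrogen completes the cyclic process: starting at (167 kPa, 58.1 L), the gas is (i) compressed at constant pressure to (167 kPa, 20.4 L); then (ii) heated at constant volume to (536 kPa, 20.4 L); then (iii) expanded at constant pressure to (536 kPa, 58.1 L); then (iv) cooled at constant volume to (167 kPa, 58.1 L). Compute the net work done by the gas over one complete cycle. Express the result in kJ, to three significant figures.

W_net ≈ 13.9 kJ

Constant-volume legs do no work.
W(i) = (167)(20.4 − 58.1) = -6296 J; W(iii) = (536)(58.1 − 20.4) = 20207 J.
W_net = -6296 + 20207 = 13911 J (the clockwise enclosed area).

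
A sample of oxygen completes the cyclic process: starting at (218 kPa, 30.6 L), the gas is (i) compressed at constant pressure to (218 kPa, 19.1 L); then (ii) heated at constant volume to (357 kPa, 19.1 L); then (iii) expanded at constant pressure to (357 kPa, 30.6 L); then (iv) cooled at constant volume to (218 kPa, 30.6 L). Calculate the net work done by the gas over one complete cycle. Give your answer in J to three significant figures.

W_net ≈ 1600 J

Constant-volume legs do no work.
W(i) = (218)(19.1 − 30.6) = -2507 J; W(iii) = (357)(30.6 − 19.1) = 4106 J.
W_net = -2507 + 4106 = 1598 J (the clockwise enclosed area).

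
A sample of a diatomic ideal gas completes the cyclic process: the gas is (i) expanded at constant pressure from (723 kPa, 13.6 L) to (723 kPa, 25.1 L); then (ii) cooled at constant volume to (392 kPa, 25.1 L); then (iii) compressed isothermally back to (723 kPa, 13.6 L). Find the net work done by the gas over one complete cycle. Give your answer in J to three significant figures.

W_net ≈ 2290 J

Leg (i): W = PΔV = (723)(25.1 − 13.6) = 8315 J.
Leg (ii): W = 0.
Leg (iii): W = PᵢVᵢ ln(V_f/Vᵢ) = (9839) ln(13.6/25.1) = -6029 J.
W_net = 8315 − 6029 = 2285 J.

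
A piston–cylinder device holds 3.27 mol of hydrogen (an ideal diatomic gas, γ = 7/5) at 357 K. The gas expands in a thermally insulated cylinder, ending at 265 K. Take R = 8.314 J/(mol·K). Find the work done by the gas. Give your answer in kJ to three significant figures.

Adiabatic ⇒ Q = 0, so W_by = −ΔU = nCᵥ(T₁ − T₂).
Cᵥ = 5R/2 = 20.79 J/(mol·K).
W = (3.27)(20.79)(357 − 265) = 6253 J.

W ≈ 6.25 kJ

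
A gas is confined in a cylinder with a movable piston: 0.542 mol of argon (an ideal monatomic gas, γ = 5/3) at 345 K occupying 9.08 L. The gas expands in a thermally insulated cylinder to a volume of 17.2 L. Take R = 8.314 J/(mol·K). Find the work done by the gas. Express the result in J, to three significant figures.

Adiabatic: TV^(γ−1) = const with γ = 5/3.
T₂ = T₁ (V₁/V₂)^(γ−1) = 345 × (9.08/17.2)^0.667 = 345 × 0.6532 = 225.3 K.
W_by = nCᵥ(T₁ − T₂) = (0.542)(12.47)(345 − 225.3) = 808.7 J.

W ≈ 809 J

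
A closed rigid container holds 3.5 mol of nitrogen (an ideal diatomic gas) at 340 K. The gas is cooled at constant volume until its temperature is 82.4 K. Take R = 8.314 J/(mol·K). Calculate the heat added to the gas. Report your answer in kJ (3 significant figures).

Constant volume ⇒ W = 0, so Q = ΔU = nCᵥΔT with Cᵥ = 5R/2 = 20.79 J/(mol·K).
ΔU = (3.5)(20.79)(82.4 − 340) = -18740 J.

Q ≈ -18.7 kJ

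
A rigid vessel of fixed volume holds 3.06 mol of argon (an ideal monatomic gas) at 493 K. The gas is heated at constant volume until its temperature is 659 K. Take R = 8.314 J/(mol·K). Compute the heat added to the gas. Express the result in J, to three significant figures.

Constant volume ⇒ W = 0, so Q = ΔU = nCᵥΔT with Cᵥ = 3R/2 = 12.47 J/(mol·K).
ΔU = (3.06)(12.47)(659 − 493) = 6335 J.

Q ≈ 6330 J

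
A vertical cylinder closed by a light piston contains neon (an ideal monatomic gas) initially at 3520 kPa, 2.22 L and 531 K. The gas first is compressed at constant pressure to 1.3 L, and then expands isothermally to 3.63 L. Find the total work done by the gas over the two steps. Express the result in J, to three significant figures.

Step 1 (isobaric): W = PΔV = (3520 kPa)(1.3 − 2.22 L) = -3238 J.
After step 1: P = 3520 kPa, V = 1.3 L, T = 310.9 K.
Step 2 (isothermal): W = P₁V₁ ln(V₂/V₁) = (4576) ln(3.63/1.3) = 4699 J.
W_total = -3238 + 4699 = 1461 J.

W_total ≈ 1460 J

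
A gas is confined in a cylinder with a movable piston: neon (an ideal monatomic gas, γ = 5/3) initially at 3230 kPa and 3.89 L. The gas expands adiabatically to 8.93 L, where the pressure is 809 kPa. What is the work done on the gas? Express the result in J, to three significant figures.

Adiabatic: W = (P₁V₁ − P₂V₂)/(γ − 1) with γ = 5/3.
P₁V₁ = 12565 J, P₂V₂ = 7224 J.
W = (12565 − 7224) / 0.6667 = 8010 J.
Work on gas = −W_by = -8010 J.

W ≈ -8010 J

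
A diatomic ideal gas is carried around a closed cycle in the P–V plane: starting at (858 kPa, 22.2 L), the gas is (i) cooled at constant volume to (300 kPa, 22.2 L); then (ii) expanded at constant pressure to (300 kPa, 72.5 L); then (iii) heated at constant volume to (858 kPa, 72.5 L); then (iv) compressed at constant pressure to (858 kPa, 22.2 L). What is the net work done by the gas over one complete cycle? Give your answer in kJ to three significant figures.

W_net ≈ -28.1 kJ

Constant-volume legs do no work.
W(ii) = (300)(72.5 − 22.2) = 15090 J; W(iv) = (858)(22.2 − 72.5) = -43157 J.
W_net = 15090 − 43157 = -28067 J (the counter-clockwise enclosed area).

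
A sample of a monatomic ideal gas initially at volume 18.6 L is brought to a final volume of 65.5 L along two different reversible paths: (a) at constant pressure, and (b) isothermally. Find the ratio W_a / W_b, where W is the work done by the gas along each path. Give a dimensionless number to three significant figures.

W_a / W_b ≈ 2.00

Path (a) isobaric: W = P₁(V₂ − V₁) → W_a/(P₁V₁) = 2.522.
Path (b) isothermal: W = P₁V₁ ln(V₂/V₁) → W_b/(P₁V₁) = 1.259.
W_a / W_b = 2.522 / 1.259 = 2.003.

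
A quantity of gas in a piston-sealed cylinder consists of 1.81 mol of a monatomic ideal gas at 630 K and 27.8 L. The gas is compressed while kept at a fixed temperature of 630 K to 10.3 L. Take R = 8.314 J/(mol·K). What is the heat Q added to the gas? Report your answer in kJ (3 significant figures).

Isothermal ⇒ ΔU = 0, so Q = W = nRT ln(V₂/V₁).
Q = (1.81)(8.314)(630) ln(10.3/27.8) = 9480 × -0.9929 = -9413 J.

Q ≈ -9.41 kJ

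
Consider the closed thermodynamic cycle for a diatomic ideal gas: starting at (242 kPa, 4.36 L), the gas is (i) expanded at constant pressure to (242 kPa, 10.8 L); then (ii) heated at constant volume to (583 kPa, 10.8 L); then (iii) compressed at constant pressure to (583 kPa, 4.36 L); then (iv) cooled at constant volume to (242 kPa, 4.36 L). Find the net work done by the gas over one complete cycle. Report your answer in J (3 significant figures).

Constant-volume legs do no work.
W(i) = (242)(10.8 − 4.36) = 1558 J; W(iii) = (583)(4.36 − 10.8) = -3755 J.
W_net = 1558 − 3755 = -2196 J (the counter-clockwise enclosed area).

W_net ≈ -2200 J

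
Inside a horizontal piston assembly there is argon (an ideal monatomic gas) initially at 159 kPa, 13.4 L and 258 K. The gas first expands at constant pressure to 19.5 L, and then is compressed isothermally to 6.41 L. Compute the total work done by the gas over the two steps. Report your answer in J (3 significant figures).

Step 1 (isobaric): W = PΔV = (159 kPa)(19.5 − 13.4 L) = 969.9 J.
After step 1: P = 159 kPa, V = 19.5 L, T = 375.4 K.
Step 2 (isothermal): W = P₁V₁ ln(V₂/V₁) = (3100) ln(6.41/19.5) = -3449 J.
W_total = 969.9 − 3449 = -2480 J.

W_total ≈ -2480 J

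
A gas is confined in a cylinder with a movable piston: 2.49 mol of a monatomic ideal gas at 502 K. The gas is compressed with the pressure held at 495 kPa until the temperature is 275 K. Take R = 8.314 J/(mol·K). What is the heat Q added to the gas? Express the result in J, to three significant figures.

Isobaric: W = nRΔT = (2.49)(8.314)(-227) = -4699 J.
ΔU = nCᵥΔT with Cᵥ = 3R/2: ΔU = (2.49)(12.47)(-227) = -7049 J.
Q = ΔU + W = -7049 − 4699 = -11748 J.

Q ≈ -11700 J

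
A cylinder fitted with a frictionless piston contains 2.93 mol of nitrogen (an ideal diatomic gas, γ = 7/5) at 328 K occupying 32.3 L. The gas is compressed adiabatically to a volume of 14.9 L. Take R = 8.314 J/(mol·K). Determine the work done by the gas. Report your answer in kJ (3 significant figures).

W ≈ -7.25 kJ

Adiabatic: TV^(γ−1) = const with γ = 7/5.
T₂ = T₁ (V₁/V₂)^(γ−1) = 328 × (32.3/14.9)^0.4 = 328 × 1.363 = 447 K.
W_by = nCᵥ(T₁ − T₂) = (2.93)(20.79)(328 − 447) = -7245 J.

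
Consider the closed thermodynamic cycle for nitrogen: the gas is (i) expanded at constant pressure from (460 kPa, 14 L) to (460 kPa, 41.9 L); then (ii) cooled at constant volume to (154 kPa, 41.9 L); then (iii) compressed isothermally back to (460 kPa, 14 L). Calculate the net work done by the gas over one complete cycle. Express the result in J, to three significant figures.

W_net ≈ 5760 J

Leg (i): W = PΔV = (460)(41.9 − 14) = 12834 J.
Leg (ii): W = 0.
Leg (iii): W = PᵢVᵢ ln(V_f/Vᵢ) = (6453) ln(14/41.9) = -7074 J.
W_net = 12834 − 7074 = 5760 J.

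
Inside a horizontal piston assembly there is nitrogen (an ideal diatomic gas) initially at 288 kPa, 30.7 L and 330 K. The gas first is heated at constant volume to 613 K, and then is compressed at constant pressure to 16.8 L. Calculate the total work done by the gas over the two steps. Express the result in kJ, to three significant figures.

Step 1 (isochoric): W = 0 (constant volume).
After step 1: P = 535 kPa (V unchanged).
Step 2 (isobaric): W = PΔV = (535 kPa)(16.8 − 30.7 L) = -7436 J.
W_total = 0 − 7436 = -7436 J.

W_total ≈ -7.44 kJ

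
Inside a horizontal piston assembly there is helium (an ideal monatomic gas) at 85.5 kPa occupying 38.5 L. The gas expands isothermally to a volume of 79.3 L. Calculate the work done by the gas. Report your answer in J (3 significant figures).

Isothermal: W = nRT ln(V₂/V₁) = P₁V₁ ln(V₂/V₁).
P₁V₁ = (85.5 kPa)(38.5 L) = 3292 J.
W = 3292 × ln(79.3/38.5) = 3292 × 0.7226
W_by_gas = 2379 J.

W ≈ 2380 J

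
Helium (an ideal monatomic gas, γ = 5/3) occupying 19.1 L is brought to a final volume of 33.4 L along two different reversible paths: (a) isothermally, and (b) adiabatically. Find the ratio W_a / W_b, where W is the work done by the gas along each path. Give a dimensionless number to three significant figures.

W_a / W_b ≈ 1.20

Path (a) isothermal: W = P₁V₁ ln(V₂/V₁) → W_a/(P₁V₁) = 0.5589.
Path (b) adiabatic: W = P₁V₁(1 − (V₁/V₂)^(γ−1))/(γ−1) → W_b/(P₁V₁) = 0.4666.
W_a / W_b = 0.5589 / 0.4666 = 1.198.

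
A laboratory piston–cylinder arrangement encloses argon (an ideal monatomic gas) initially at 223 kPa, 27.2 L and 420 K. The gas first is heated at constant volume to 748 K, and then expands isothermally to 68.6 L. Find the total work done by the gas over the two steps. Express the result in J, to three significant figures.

W_total ≈ 9990 J

Step 1 (isochoric): W = 0 (constant volume).
After step 1: P = 397.2 kPa (V unchanged).
Step 2 (isothermal): W = P₁V₁ ln(V₂/V₁) = (10803) ln(68.6/27.2) = 9993 J.
W_total = 0 + 9993 = 9993 J.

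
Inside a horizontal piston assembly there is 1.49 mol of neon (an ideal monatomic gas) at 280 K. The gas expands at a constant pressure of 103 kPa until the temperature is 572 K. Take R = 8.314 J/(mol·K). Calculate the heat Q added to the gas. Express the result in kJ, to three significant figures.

Q ≈ 9.04 kJ

Isobaric: W = nRΔT = (1.49)(8.314)(292) = 3617 J.
ΔU = nCᵥΔT with Cᵥ = 3R/2: ΔU = (1.49)(12.47)(292) = 5426 J.
Q = ΔU + W = 5426 + 3617 = 9043 J.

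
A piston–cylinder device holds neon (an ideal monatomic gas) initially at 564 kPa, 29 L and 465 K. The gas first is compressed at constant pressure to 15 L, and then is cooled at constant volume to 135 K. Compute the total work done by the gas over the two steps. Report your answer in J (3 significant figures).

Step 1 (isobaric): W = PΔV = (564 kPa)(15 − 29 L) = -7896 J.
Step 2 (isochoric): W = 0 (constant volume).
W_total = -7896 + 0 = -7896 J.

W_total ≈ -7900 J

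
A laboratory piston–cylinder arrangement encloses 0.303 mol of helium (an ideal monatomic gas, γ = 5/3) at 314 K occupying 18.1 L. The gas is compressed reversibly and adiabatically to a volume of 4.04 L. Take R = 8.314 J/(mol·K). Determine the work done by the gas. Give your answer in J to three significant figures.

Adiabatic: TV^(γ−1) = const with γ = 5/3.
T₂ = T₁ (V₁/V₂)^(γ−1) = 314 × (18.1/4.04)^0.667 = 314 × 2.718 = 853.4 K.
W_by = nCᵥ(T₁ − T₂) = (0.303)(12.47)(314 − 853.4) = -2038 J.

W ≈ -2040 J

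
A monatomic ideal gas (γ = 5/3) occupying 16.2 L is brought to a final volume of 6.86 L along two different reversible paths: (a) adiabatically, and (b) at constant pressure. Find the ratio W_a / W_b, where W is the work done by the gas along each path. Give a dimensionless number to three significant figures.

W_a / W_b ≈ 2.01

Path (a) adiabatic: W = P₁V₁(1 − (V₁/V₂)^(γ−1))/(γ−1) → W_a/(P₁V₁) = -1.16.
Path (b) isobaric: W = P₁(V₂ − V₁) → W_b/(P₁V₁) = -0.5765.
W_a / W_b = -1.16 / -0.5765 = 2.012.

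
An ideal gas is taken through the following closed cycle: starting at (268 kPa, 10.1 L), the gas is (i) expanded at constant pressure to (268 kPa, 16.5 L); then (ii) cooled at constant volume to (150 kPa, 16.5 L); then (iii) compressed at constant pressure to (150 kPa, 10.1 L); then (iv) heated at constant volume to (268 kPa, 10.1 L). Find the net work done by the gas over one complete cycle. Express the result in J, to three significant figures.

Constant-volume legs do no work.
W(i) = (268)(16.5 − 10.1) = 1715 J; W(iii) = (150)(10.1 − 16.5) = -960 J.
W_net = 1715 − 960 = 755.2 J (the clockwise enclosed area).

W_net ≈ 755 J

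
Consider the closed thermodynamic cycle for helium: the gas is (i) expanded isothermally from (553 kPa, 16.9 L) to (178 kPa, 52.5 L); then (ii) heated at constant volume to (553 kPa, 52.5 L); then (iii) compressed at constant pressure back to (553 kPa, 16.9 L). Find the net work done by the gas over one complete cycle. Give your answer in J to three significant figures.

W_net ≈ -9090 J

Leg (i): W = PᵢVᵢ ln(V_f/Vᵢ) = (9346) ln(52.5/16.9) = 10593 J.
Leg (ii): W = 0.
Leg (iii): W = PΔV = (553)(16.9 − 52.5) = -19687 J.
W_net = 10593 − 19687 = -9093 J.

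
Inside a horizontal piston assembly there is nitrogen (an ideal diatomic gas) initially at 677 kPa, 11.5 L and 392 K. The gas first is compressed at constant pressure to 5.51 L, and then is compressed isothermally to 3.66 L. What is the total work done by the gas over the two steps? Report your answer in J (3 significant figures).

W_total ≈ -5580 J

Step 1 (isobaric): W = PΔV = (677 kPa)(5.51 − 11.5 L) = -4055 J.
After step 1: P = 677 kPa, V = 5.51 L, T = 187.8 K.
Step 2 (isothermal): W = P₁V₁ ln(V₂/V₁) = (3730) ln(3.66/5.51) = -1526 J.
W_total = -4055 − 1526 = -5581 J.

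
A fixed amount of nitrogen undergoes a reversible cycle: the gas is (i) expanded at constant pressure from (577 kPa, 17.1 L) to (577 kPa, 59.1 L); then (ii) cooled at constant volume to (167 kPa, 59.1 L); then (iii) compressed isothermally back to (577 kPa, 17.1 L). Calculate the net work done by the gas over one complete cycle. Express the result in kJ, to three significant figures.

W_net ≈ 12.0 kJ

Leg (i): W = PΔV = (577)(59.1 − 17.1) = 24234 J.
Leg (ii): W = 0.
Leg (iii): W = PᵢVᵢ ln(V_f/Vᵢ) = (9870) ln(17.1/59.1) = -12240 J.
W_net = 24234 − 12240 = 11994 J.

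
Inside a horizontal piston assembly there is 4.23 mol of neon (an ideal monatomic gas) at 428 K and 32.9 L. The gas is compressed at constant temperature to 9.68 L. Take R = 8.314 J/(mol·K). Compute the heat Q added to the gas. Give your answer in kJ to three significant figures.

Isothermal ⇒ ΔU = 0, so Q = W = nRT ln(V₂/V₁).
Q = (4.23)(8.314)(428) ln(9.68/32.9) = 15052 × -1.223 = -18415 J.

Q ≈ -18.4 kJ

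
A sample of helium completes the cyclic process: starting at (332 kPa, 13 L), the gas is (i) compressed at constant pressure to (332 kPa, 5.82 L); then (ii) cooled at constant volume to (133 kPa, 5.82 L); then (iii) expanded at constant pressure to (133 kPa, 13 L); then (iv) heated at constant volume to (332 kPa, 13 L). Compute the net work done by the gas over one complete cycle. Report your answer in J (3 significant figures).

Constant-volume legs do no work.
W(i) = (332)(5.82 − 13) = -2384 J; W(iii) = (133)(13 − 5.82) = 954.9 J.
W_net = -2384 + 954.9 = -1429 J (the counter-clockwise enclosed area).

W_net ≈ -1430 J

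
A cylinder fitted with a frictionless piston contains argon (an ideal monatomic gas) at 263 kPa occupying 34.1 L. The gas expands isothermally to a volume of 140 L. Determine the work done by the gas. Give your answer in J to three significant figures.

W ≈ 12700 J

Isothermal: W = nRT ln(V₂/V₁) = P₁V₁ ln(V₂/V₁).
P₁V₁ = (263 kPa)(34.1 L) = 8968 J.
W = 8968 × ln(140/34.1) = 8968 × 1.412
W_by_gas = 12666 J.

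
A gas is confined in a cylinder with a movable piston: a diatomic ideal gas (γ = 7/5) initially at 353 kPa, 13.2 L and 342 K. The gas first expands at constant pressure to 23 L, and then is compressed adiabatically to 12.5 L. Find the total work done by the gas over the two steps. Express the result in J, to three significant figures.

W_total ≈ -2150 J

Step 1 (isobaric): W = PΔV = (353 kPa)(23 − 13.2 L) = 3459 J.
After step 1: P = 353 kPa, V = 23 L, T = 595.9 K.
Step 2 (adiabatic): W = (P₁V₁ − P₂V₂)/(γ−1) = (8119 − 10362)/0.4 = -5607 J.
W_total = 3459 − 5607 = -2147 J.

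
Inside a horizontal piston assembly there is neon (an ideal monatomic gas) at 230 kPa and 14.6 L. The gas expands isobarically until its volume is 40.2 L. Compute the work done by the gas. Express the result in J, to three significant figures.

W ≈ 5890 J

Isobaric: W = P ΔV.
W = (230 kPa)(40.2 − 14.6 L) = (230)(25.6) = 5888 J.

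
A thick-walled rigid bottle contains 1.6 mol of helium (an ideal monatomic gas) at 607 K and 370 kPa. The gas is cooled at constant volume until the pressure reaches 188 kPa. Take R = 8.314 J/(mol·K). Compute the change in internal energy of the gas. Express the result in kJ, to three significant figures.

ΔU ≈ -5.96 kJ

Constant volume ⇒ W = 0, so Q = ΔU = nCᵥΔT with Cᵥ = 3R/2 = 12.47 J/(mol·K).
At constant V, T₂/T₁ = P₂/P₁ ⇒ ΔT = T₁(P₂/P₁ − 1) = 607·(188/370 − 1) = -298.6 K.
ΔU = (1.6)(12.47)(-298.6) = -5958 J.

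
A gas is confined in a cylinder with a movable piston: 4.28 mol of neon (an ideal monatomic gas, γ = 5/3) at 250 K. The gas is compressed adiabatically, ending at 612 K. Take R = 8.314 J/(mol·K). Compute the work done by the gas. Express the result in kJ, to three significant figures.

W ≈ -19.3 kJ

Adiabatic ⇒ Q = 0, so W_by = −ΔU = nCᵥ(T₁ − T₂).
Cᵥ = 3R/2 = 12.47 J/(mol·K).
W = (4.28)(12.47)(250 − 612) = -19322 J.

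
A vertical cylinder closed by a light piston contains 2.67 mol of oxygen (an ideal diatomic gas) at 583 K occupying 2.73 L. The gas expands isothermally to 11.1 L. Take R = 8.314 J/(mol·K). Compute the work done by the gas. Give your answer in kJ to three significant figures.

Isothermal: W = nRT ln(V₂/V₁).
W = (2.67)(8.314)(583) × ln(11.1/2.73)
  = 12942 × 1.403
W_by_gas = 18153 J.

W ≈ 18.2 kJ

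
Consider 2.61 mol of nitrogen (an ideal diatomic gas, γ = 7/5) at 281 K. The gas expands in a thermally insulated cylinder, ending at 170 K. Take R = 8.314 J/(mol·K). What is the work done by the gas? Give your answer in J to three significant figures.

Adiabatic ⇒ Q = 0, so W_by = −ΔU = nCᵥ(T₁ − T₂).
Cᵥ = 5R/2 = 20.79 J/(mol·K).
W = (2.61)(20.79)(281 − 170) = 6022 J.

W ≈ 6020 J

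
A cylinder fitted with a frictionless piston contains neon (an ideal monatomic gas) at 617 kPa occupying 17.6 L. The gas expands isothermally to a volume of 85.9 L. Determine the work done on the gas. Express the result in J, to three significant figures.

Isothermal: W = nRT ln(V₂/V₁) = P₁V₁ ln(V₂/V₁).
P₁V₁ = (617 kPa)(17.6 L) = 10859 J.
W = 10859 × ln(85.9/17.6) = 10859 × 1.585
W_by_gas = 17215 J; work on gas = −W_by = -17215 J.

W ≈ -17200 J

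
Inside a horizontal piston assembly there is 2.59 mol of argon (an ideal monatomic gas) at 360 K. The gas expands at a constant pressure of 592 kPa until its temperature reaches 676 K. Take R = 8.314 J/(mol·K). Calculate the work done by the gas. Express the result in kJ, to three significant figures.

W ≈ 6.80 kJ

Isobaric: W = P ΔV = nR ΔT.
W = (2.59)(8.314)(676 − 360) = 6805 J.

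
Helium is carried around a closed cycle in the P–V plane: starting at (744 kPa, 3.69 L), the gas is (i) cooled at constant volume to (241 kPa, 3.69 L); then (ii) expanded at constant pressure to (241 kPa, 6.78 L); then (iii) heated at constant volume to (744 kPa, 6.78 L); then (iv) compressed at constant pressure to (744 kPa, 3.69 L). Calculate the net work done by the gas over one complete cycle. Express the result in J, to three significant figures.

Constant-volume legs do no work.
W(ii) = (241)(6.78 − 3.69) = 744.7 J; W(iv) = (744)(3.69 − 6.78) = -2299 J.
W_net = 744.7 − 2299 = -1554 J (the counter-clockwise enclosed area).

W_net ≈ -1550 J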